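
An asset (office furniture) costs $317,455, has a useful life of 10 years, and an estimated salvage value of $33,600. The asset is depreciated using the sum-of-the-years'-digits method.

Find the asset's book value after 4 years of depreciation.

Depreciable base = $317,455 − $33,600 = $283,855.
Sum of the years' digits = 10+9+8+7+6+5+4+3+2+1 = 55.
Year 1: $283,855 × 10/55 = $51,610. Book value $265,845.
Year 2: $283,855 × 9/55 = $46,449. Book value $219,396.
Year 3: $283,855 × 8/55 = $41,288. Book value $178,108.
Year 4: $283,855 × 7/55 = $36,127. Book value $141,981.

$141,981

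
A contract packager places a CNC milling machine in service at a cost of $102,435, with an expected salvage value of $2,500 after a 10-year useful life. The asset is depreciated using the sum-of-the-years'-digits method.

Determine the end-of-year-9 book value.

Depreciable base = $102,435 − $2,500 = $99,935.
Sum of the years' digits = 10+9+8+7+6+5+4+3+2+1 = 55.
Year 1: $99,935 × 10/55 = $18,170. Book value $84,265.
Year 2: $99,935 × 9/55 = $16,353. Book value $67,912.
Year 3: $99,935 × 8/55 = $14,536. Book value $53,376.
Year 4: $99,935 × 7/55 = $12,719. Book value $40,657.
Year 5: $99,935 × 6/55 = $10,902. Book value $29,755.
Year 6: $99,935 × 5/55 = $9,085. Book value $20,670.
Year 7: $99,935 × 4/55 = $7,268. Book value $13,402.
Year 8: $99,935 × 3/55 = $5,451. Book value $7,951.
Year 9: $99,935 × 2/55 = $3,634. Book value $4,317.

$4,317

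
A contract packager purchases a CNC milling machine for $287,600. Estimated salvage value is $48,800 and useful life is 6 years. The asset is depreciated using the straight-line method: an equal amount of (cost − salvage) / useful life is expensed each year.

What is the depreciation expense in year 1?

$39,800

Depreciable base = $287,600 − $48,800 = $238,800.
Annual expense = $238,800 / 6 = $39,800.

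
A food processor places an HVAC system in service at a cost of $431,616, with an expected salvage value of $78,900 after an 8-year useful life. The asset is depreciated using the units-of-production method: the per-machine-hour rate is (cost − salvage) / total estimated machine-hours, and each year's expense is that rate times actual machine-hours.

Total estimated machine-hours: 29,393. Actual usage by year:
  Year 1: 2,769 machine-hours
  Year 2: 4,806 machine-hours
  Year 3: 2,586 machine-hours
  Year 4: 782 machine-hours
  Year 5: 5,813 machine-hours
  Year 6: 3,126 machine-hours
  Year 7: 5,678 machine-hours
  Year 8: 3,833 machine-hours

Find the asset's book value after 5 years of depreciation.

Depreciable base = $431,616 − $78,900 = $352,716.
Rate = $352,716 / 29,393 machine-hours = $12 per machine-hour.
Year 1: 2,769 × $12 = $33,228. Book value $398,388.
Year 2: 4,806 × $12 = $57,672. Book value $340,716.
Year 3: 2,586 × $12 = $31,032. Book value $309,684.
Year 4: 782 × $12 = $9,384. Book value $300,300.
Year 5: 5,813 × $12 = $69,756. Book value $230,544.

$230,544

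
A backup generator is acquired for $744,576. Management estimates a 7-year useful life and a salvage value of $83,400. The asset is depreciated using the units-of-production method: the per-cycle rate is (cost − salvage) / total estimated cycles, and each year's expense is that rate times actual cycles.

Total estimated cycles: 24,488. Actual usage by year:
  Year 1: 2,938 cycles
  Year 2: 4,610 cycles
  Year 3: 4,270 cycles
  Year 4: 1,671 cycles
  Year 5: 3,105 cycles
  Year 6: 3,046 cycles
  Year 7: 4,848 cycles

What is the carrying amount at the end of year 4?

Depreciable base = $744,576 − $83,400 = $661,176.
Rate = $661,176 / 24,488 cycles = $27 per cycle.
Year 1: 2,938 × $27 = $79,326. Book value $665,250.
Year 2: 4,610 × $27 = $124,470. Book value $540,780.
Year 3: 4,270 × $27 = $115,290. Book value $425,490.
Year 4: 1,671 × $27 = $45,117. Book value $380,373.

$380,373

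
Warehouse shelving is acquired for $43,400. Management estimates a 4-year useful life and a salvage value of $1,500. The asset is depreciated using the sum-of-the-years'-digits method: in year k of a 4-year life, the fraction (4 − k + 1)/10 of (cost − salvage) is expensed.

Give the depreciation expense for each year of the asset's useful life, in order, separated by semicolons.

Depreciable base = $43,400 − $1,500 = $41,900.
Sum of the years' digits = 4+3+2+1 = 10.
Year 1: $41,900 × 4/10 = $16,760. Book value $26,640.
Year 2: $41,900 × 3/10 = $12,570. Book value $14,070.
Year 3: $41,900 × 2/10 = $8,380. Book value $5,690.
Year 4: $41,900 × 1/10 = $4,190. Book value $1,500.

$16,760; $12,570; $8,380; $4,190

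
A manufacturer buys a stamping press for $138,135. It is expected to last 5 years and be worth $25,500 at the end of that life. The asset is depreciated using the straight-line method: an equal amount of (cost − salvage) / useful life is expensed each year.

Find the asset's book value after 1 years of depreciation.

$115,608

Depreciable base = $138,135 − $25,500 = $112,635.
Annual expense = $112,635 / 5 = $22,527.
End of year 1: book value $115,608.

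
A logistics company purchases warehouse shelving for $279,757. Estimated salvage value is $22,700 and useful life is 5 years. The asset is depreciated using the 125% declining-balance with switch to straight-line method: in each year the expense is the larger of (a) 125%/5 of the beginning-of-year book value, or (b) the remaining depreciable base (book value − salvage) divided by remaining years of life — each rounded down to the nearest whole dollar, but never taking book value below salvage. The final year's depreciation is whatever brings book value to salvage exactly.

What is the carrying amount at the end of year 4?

$67,588

Depreciable base = $279,757 − $22,700 = $257,057.
Year 1: DB = ⌊$279,757 × 125%/5⌋ = $69,939; SL = ⌊$257,057/5⌋ = $51,411 → take DB $69,939. Book value $209,818.
Year 2: DB = ⌊$209,818 × 125%/5⌋ = $52,454; SL = ⌊$187,118/4⌋ = $46,779 → take DB $52,454. Book value $157,364.
Year 3: DB = ⌊$157,364 × 125%/5⌋ = $39,341; SL = ⌊$134,664/3⌋ = $44,888 → take SL $44,888. Book value $112,476.
Year 4: DB = ⌊$112,476 × 125%/5⌋ = $28,119; SL = ⌊$89,776/2⌋ = $44,888 → take SL $44,888. Book value $67,588.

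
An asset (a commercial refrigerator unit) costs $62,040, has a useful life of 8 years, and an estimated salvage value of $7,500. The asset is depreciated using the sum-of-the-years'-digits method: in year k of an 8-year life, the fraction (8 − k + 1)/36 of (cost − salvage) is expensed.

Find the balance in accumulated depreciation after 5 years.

$45,450

Depreciable base = $62,040 − $7,500 = $54,540.
Sum of the years' digits = 8+7+6+5+4+3+2+1 = 36.
Year 1: $54,540 × 8/36 = $12,120. Book value $49,920.
Year 2: $54,540 × 7/36 = $10,605. Book value $39,315.
Year 3: $54,540 × 6/36 = $9,090. Book value $30,225.
Year 4: $54,540 × 5/36 = $7,575. Book value $22,650.
Year 5: $54,540 × 4/36 = $6,060. Book value $16,590.
Accumulated through year 5 = $62,040 − $16,590 = $45,450.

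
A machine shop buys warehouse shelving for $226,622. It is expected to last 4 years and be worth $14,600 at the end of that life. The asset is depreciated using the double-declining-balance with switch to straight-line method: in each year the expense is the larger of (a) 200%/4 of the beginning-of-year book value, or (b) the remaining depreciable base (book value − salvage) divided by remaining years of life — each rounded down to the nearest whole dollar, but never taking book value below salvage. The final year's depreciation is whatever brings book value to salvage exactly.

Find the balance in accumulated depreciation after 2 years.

Depreciable base = $226,622 − $14,600 = $212,022.
Year 1: DB = ⌊$226,622 × 200%/4⌋ = $113,311; SL = ⌊$212,022/4⌋ = $53,005 → take DB $113,311. Book value $113,311.
Year 2: DB = ⌊$113,311 × 200%/4⌋ = $56,655; SL = ⌊$98,711/3⌋ = $32,903 → take DB $56,655. Book value $56,656.
Accumulated through year 2 = $226,622 − $56,656 = $169,966.

$169,966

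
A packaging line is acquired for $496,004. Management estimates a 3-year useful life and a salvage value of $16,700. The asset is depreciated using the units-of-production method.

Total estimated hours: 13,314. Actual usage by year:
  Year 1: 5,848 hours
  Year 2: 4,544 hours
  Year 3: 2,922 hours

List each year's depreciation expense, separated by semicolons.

Depreciable base = $496,004 − $16,700 = $479,304.
Rate = $479,304 / 13,314 hours = $36 per hour.
Year 1: 5,848 × $36 = $210,528. Book value $285,476.
Year 2: 4,544 × $36 = $163,584. Book value $121,892.
Year 3: 2,922 × $36 = $105,192. Book value $16,700.

$210,528; $163,584; $105,192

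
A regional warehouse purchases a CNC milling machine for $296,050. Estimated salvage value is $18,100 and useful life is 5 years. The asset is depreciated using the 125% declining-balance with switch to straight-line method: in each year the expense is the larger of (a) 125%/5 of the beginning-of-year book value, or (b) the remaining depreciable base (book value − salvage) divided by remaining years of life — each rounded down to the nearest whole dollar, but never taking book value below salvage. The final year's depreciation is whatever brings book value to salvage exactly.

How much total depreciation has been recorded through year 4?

Depreciable base = $296,050 − $18,100 = $277,950.
Year 1: DB = ⌊$296,050 × 125%/5⌋ = $74,012; SL = ⌊$277,950/5⌋ = $55,590 → take DB $74,012. Book value $222,038.
Year 2: DB = ⌊$222,038 × 125%/5⌋ = $55,509; SL = ⌊$203,938/4⌋ = $50,984 → take DB $55,509. Book value $166,529.
Year 3: DB = ⌊$166,529 × 125%/5⌋ = $41,632; SL = ⌊$148,429/3⌋ = $49,476 → take SL $49,476. Book value $117,053.
Year 4: DB = ⌊$117,053 × 125%/5⌋ = $29,263; SL = ⌊$98,953/2⌋ = $49,476 → take SL $49,476. Book value $67,577.
Accumulated through year 4 = $296,050 − $67,577 = $228,473.

$228,473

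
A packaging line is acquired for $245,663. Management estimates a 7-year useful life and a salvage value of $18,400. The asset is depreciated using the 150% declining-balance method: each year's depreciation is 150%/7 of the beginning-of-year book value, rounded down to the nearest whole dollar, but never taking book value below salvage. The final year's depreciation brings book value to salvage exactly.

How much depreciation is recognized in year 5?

Depreciable base = $245,663 − $18,400 = $227,263.
Year 1: ⌊$245,663 × 150%/7⌋ = $52,642. Book value $193,021.
Year 2: ⌊$193,021 × 150%/7⌋ = $41,361. Book value $151,660.
Year 3: ⌊$151,660 × 150%/7⌋ = $32,498. Book value $119,162.
Year 4: ⌊$119,162 × 150%/7⌋ = $25,534. Book value $93,628.
Year 5: ⌊$93,628 × 150%/7⌋ = $20,063. Book value $73,565.

$20,063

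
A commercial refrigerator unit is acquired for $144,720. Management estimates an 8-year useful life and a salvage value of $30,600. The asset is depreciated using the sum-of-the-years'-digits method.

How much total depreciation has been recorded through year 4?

Depreciable base = $144,720 − $30,600 = $114,120.
Sum of the years' digits = 8+7+6+5+4+3+2+1 = 36.
Year 1: $114,120 × 8/36 = $25,360. Book value $119,360.
Year 2: $114,120 × 7/36 = $22,190. Book value $97,170.
Year 3: $114,120 × 6/36 = $19,020. Book value $78,150.
Year 4: $114,120 × 5/36 = $15,850. Book value $62,300.
Accumulated through year 4 = $144,720 − $62,300 = $82,420.

$82,420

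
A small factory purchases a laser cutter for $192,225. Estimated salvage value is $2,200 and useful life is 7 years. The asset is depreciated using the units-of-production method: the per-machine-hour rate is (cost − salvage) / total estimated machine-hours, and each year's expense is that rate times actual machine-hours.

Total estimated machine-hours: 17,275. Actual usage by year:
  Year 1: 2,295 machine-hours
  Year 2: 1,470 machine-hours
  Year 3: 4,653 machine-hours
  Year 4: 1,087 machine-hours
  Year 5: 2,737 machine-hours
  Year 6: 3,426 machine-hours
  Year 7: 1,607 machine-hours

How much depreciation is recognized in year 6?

Depreciable base = $192,225 − $2,200 = $190,025.
Rate = $190,025 / 17,275 machine-hours = $11 per machine-hour.
Year 1: 2,295 × $11 = $25,245. Book value $166,980.
Year 2: 1,470 × $11 = $16,170. Book value $150,810.
Year 3: 4,653 × $11 = $51,183. Book value $99,627.
Year 4: 1,087 × $11 = $11,957. Book value $87,670.
Year 5: 2,737 × $11 = $30,107. Book value $57,563.
Year 6: 3,426 × $11 = $37,686. Book value $19,877.

$37,686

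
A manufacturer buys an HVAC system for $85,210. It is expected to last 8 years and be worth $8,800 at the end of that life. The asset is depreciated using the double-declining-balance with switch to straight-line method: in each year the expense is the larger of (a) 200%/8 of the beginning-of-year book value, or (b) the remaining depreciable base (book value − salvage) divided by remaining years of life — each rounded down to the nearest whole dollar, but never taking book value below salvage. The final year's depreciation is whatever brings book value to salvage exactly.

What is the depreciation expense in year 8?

Depreciable base = $85,210 − $8,800 = $76,410.
Year 1: DB = ⌊$85,210 × 200%/8⌋ = $21,302; SL = ⌊$76,410/8⌋ = $9,551 → take DB $21,302. Book value $63,908.
Year 2: DB = ⌊$63,908 × 200%/8⌋ = $15,977; SL = ⌊$55,108/7⌋ = $7,872 → take DB $15,977. Book value $47,931.
Year 3: DB = ⌊$47,931 × 200%/8⌋ = $11,982; SL = ⌊$39,131/6⌋ = $6,521 → take DB $11,982. Book value $35,949.
Year 4: DB = ⌊$35,949 × 200%/8⌋ = $8,987; SL = ⌊$27,149/5⌋ = $5,429 → take DB $8,987. Book value $26,962.
Year 5: DB = ⌊$26,962 × 200%/8⌋ = $6,740; SL = ⌊$18,162/4⌋ = $4,540 → take DB $6,740. Book value $20,222.
Year 6: DB = ⌊$20,222 × 200%/8⌋ = $5,055; SL = ⌊$11,422/3⌋ = $3,807 → take DB $5,055. Book value $15,167.
Year 7: DB = ⌊$15,167 × 200%/8⌋ = $3,791; SL = ⌊$6,367/2⌋ = $3,183 → take DB $3,791. Book value $11,376.
Year 8 (final): $11,376 − $8,800 = $2,576. Book value $8,800.

$2,576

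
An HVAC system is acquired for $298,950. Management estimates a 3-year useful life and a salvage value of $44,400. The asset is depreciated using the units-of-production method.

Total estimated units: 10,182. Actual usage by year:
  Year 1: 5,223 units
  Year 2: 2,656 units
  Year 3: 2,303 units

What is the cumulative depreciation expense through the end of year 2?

Depreciable base = $298,950 − $44,400 = $254,550.
Rate = $254,550 / 10,182 units = $25 per unit.
Year 1: 5,223 × $25 = $130,575. Book value $168,375.
Year 2: 2,656 × $25 = $66,400. Book value $101,975.
Accumulated through year 2 = $298,950 − $101,975 = $196,975.

$196,975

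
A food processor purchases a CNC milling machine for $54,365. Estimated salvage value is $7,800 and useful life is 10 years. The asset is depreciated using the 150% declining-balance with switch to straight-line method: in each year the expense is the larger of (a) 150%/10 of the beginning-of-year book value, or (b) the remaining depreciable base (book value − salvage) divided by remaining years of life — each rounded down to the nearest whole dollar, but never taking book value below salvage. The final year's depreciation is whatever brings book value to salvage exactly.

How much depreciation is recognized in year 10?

$3,177

Depreciable base = $54,365 − $7,800 = $46,565.
Year 1: DB = ⌊$54,365 × 150%/10⌋ = $8,154; SL = ⌊$46,565/10⌋ = $4,656 → take DB $8,154. Book value $46,211.
Year 2: DB = ⌊$46,211 × 150%/10⌋ = $6,931; SL = ⌊$38,411/9⌋ = $4,267 → take DB $6,931. Book value $39,280.
Year 3: DB = ⌊$39,280 × 150%/10⌋ = $5,892; SL = ⌊$31,480/8⌋ = $3,935 → take DB $5,892. Book value $33,388.
Year 4: DB = ⌊$33,388 × 150%/10⌋ = $5,008; SL = ⌊$25,588/7⌋ = $3,655 → take DB $5,008. Book value $28,380.
Year 5: DB = ⌊$28,380 × 150%/10⌋ = $4,257; SL = ⌊$20,580/6⌋ = $3,430 → take DB $4,257. Book value $24,123.
Year 6: DB = ⌊$24,123 × 150%/10⌋ = $3,618; SL = ⌊$16,323/5⌋ = $3,264 → take DB $3,618. Book value $20,505.
Year 7: DB = ⌊$20,505 × 150%/10⌋ = $3,075; SL = ⌊$12,705/4⌋ = $3,176 → take SL $3,176. Book value $17,329.
Year 8: DB = ⌊$17,329 × 150%/10⌋ = $2,599; SL = ⌊$9,529/3⌋ = $3,176 → take SL $3,176. Book value $14,153.
Year 9: DB = ⌊$14,153 × 150%/10⌋ = $2,122; SL = ⌊$6,353/2⌋ = $3,176 → take SL $3,176. Book value $10,977.
Year 10 (final): $10,977 − $7,800 = $3,177. Book value $7,800.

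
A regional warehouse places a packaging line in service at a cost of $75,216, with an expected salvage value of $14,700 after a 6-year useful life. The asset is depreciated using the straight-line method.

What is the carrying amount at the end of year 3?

$44,958

Depreciable base = $75,216 − $14,700 = $60,516.
Annual expense = $60,516 / 6 = $10,086.
End of year 1: book value $65,130.
End of year 2: book value $55,044.
End of year 3: book value $44,958.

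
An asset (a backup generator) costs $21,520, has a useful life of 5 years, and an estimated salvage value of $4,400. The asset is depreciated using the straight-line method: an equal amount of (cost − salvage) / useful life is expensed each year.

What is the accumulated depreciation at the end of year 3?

$10,272

Depreciable base = $21,520 − $4,400 = $17,120.
Annual expense = $17,120 / 5 = $3,424.
End of year 1: book value $18,096.
End of year 2: book value $14,672.
End of year 3: book value $11,248.
Accumulated through year 3 = $21,520 − $11,248 = $10,272.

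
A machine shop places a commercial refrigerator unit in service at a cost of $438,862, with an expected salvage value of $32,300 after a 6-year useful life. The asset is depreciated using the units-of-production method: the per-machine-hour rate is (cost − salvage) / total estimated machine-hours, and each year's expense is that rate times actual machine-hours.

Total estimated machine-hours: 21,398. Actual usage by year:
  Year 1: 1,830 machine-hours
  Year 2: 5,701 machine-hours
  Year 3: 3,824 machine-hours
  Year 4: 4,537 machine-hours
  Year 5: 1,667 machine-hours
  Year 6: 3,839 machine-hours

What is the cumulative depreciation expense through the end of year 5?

$333,621

Depreciable base = $438,862 − $32,300 = $406,562.
Rate = $406,562 / 21,398 machine-hours = $19 per machine-hour.
Year 1: 1,830 × $19 = $34,770. Book value $404,092.
Year 2: 5,701 × $19 = $108,319. Book value $295,773.
Year 3: 3,824 × $19 = $72,656. Book value $223,117.
Year 4: 4,537 × $19 = $86,203. Book value $136,914.
Year 5: 1,667 × $19 = $31,673. Book value $105,241.
Accumulated through year 5 = $438,862 − $105,241 = $333,621.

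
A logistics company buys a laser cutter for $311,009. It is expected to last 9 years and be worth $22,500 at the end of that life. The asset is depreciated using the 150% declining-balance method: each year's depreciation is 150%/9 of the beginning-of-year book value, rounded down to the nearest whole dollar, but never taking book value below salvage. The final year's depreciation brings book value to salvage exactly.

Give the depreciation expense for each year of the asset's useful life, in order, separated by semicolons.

Depreciable base = $311,009 − $22,500 = $288,509.
Year 1: ⌊$311,009 × 150%/9⌋ = $51,834. Book value $259,175.
Year 2: ⌊$259,175 × 150%/9⌋ = $43,195. Book value $215,980.
Year 3: ⌊$215,980 × 150%/9⌋ = $35,996. Book value $179,984.
Year 4: ⌊$179,984 × 150%/9⌋ = $29,997. Book value $149,987.
Year 5: ⌊$149,987 × 150%/9⌋ = $24,997. Book value $124,990.
Year 6: ⌊$124,990 × 150%/9⌋ = $20,831. Book value $104,159.
Year 7: ⌊$104,159 × 150%/9⌋ = $17,359. Book value $86,800.
Year 8: ⌊$86,800 × 150%/9⌋ = $14,466. Book value $72,334.
Year 9 (final): $72,334 − $22,500 = $49,834. Book value $22,500.

$51,834; $43,195; $35,996; $29,997; $24,997; $20,831; $17,359; $14,466; $49,834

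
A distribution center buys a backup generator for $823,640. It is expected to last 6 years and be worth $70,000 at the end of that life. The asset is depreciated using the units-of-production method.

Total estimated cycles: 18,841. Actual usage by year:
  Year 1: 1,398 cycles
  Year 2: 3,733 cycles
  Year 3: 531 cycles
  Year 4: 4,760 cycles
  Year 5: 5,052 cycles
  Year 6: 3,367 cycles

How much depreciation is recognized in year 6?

Depreciable base = $823,640 − $70,000 = $753,640.
Rate = $753,640 / 18,841 cycles = $40 per cycle.
Year 1: 1,398 × $40 = $55,920. Book value $767,720.
Year 2: 3,733 × $40 = $149,320. Book value $618,400.
Year 3: 531 × $40 = $21,240. Book value $597,160.
Year 4: 4,760 × $40 = $190,400. Book value $406,760.
Year 5: 5,052 × $40 = $202,080. Book value $204,680.
Year 6: 3,367 × $40 = $134,680. Book value $70,000.

$134,680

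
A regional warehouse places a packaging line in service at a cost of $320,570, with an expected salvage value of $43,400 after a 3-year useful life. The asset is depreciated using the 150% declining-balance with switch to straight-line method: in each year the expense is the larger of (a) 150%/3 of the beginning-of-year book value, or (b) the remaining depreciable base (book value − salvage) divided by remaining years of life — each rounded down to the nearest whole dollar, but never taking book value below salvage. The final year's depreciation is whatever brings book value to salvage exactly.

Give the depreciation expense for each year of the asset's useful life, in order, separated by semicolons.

Depreciable base = $320,570 − $43,400 = $277,170.
Year 1: DB = ⌊$320,570 × 150%/3⌋ = $160,285; SL = ⌊$277,170/3⌋ = $92,390 → take DB $160,285. Book value $160,285.
Year 2: DB = ⌊$160,285 × 150%/3⌋ = $80,142; SL = ⌊$116,885/2⌋ = $58,442 → take DB $80,142. Book value $80,143.
Year 3 (final): $80,143 − $43,400 = $36,743. Book value $43,400.

$160,285; $80,142; $36,743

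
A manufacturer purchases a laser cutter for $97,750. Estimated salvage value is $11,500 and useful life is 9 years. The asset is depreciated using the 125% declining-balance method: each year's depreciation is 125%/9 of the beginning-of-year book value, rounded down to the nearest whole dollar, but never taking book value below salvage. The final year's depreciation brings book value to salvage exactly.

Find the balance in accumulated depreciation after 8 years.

Depreciable base = $97,750 − $11,500 = $86,250.
Year 1: ⌊$97,750 × 125%/9⌋ = $13,576. Book value $84,174.
Year 2: ⌊$84,174 × 125%/9⌋ = $11,690. Book value $72,484.
Year 3: ⌊$72,484 × 125%/9⌋ = $10,067. Book value $62,417.
Year 4: ⌊$62,417 × 125%/9⌋ = $8,669. Book value $53,748.
Year 5: ⌊$53,748 × 125%/9⌋ = $7,465. Book value $46,283.
Year 6: ⌊$46,283 × 125%/9⌋ = $6,428. Book value $39,855.
Year 7: ⌊$39,855 × 125%/9⌋ = $5,535. Book value $34,320.
Year 8: ⌊$34,320 × 125%/9⌋ = $4,766. Book value $29,554.
Accumulated through year 8 = $97,750 − $29,554 = $68,196.

$68,196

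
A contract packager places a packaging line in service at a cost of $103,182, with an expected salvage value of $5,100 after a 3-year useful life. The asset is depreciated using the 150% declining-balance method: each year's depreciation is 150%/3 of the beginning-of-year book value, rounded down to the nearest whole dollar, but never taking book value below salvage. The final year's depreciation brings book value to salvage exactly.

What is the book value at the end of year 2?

$25,796

Depreciable base = $103,182 − $5,100 = $98,082.
Year 1: ⌊$103,182 × 150%/3⌋ = $51,591. Book value $51,591.
Year 2: ⌊$51,591 × 150%/3⌋ = $25,795. Book value $25,796.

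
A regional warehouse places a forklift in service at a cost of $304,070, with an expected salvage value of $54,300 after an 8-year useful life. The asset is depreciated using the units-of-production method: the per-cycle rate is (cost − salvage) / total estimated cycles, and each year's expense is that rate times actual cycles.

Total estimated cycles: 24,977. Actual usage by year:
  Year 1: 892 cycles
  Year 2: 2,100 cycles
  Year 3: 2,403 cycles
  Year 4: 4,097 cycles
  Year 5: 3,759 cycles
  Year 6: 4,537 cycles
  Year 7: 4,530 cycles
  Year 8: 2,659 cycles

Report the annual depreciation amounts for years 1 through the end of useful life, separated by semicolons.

Depreciable base = $304,070 − $54,300 = $249,770.
Rate = $249,770 / 24,977 cycles = $10 per cycle.
Year 1: 892 × $10 = $8,920. Book value $295,150.
Year 2: 2,100 × $10 = $21,000. Book value $274,150.
Year 3: 2,403 × $10 = $24,030. Book value $250,120.
Year 4: 4,097 × $10 = $40,970. Book value $209,150.
Year 5: 3,759 × $10 = $37,590. Book value $171,560.
Year 6: 4,537 × $10 = $45,370. Book value $126,190.
Year 7: 4,530 × $10 = $45,300. Book value $80,890.
Year 8: 2,659 × $10 = $26,590. Book value $54,300.

$8,920; $21,000; $24,030; $40,970; $37,590; $45,370; $45,300; $26,590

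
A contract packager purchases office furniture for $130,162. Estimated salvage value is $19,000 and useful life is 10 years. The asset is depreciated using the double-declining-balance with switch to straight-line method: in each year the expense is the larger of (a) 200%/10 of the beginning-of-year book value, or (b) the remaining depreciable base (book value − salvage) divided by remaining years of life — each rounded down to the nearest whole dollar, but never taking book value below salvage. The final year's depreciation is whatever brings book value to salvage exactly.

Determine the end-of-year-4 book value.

Depreciable base = $130,162 − $19,000 = $111,162.
Year 1: DB = ⌊$130,162 × 200%/10⌋ = $26,032; SL = ⌊$111,162/10⌋ = $11,116 → take DB $26,032. Book value $104,130.
Year 2: DB = ⌊$104,130 × 200%/10⌋ = $20,826; SL = ⌊$85,130/9⌋ = $9,458 → take DB $20,826. Book value $83,304.
Year 3: DB = ⌊$83,304 × 200%/10⌋ = $16,660; SL = ⌊$64,304/8⌋ = $8,038 → take DB $16,660. Book value $66,644.
Year 4: DB = ⌊$66,644 × 200%/10⌋ = $13,328; SL = ⌊$47,644/7⌋ = $6,806 → take DB $13,328. Book value $53,316.

$53,316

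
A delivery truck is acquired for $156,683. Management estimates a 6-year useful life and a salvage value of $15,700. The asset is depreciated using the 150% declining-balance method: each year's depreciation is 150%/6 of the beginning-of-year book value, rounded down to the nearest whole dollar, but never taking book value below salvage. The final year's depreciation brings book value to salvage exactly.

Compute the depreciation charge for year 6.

$21,483

Depreciable base = $156,683 − $15,700 = $140,983.
Year 1: ⌊$156,683 × 150%/6⌋ = $39,170. Book value $117,513.
Year 2: ⌊$117,513 × 150%/6⌋ = $29,378. Book value $88,135.
Year 3: ⌊$88,135 × 150%/6⌋ = $22,033. Book value $66,102.
Year 4: ⌊$66,102 × 150%/6⌋ = $16,525. Book value $49,577.
Year 5: ⌊$49,577 × 150%/6⌋ = $12,394. Book value $37,183.
Year 6 (final): $37,183 − $15,700 = $21,483. Book value $15,700.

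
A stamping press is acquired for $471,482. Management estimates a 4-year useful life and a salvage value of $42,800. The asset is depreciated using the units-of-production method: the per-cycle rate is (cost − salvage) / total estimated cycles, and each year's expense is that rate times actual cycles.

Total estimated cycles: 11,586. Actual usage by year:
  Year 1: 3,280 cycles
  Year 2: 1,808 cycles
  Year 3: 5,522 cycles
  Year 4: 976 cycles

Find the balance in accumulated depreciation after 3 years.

$392,570

Depreciable base = $471,482 − $42,800 = $428,682.
Rate = $428,682 / 11,586 cycles = $37 per cycle.
Year 1: 3,280 × $37 = $121,360. Book value $350,122.
Year 2: 1,808 × $37 = $66,896. Book value $283,226.
Year 3: 5,522 × $37 = $204,314. Book value $78,912.
Accumulated through year 3 = $471,482 − $78,912 = $392,570.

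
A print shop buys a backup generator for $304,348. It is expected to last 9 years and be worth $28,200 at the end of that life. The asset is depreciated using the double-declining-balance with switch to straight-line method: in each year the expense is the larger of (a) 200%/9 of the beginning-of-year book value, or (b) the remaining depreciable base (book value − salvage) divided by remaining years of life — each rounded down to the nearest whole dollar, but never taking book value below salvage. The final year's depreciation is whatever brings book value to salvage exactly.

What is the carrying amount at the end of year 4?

Depreciable base = $304,348 − $28,200 = $276,148.
Year 1: DB = ⌊$304,348 × 200%/9⌋ = $67,632; SL = ⌊$276,148/9⌋ = $30,683 → take DB $67,632. Book value $236,716.
Year 2: DB = ⌊$236,716 × 200%/9⌋ = $52,603; SL = ⌊$208,516/8⌋ = $26,064 → take DB $52,603. Book value $184,113.
Year 3: DB = ⌊$184,113 × 200%/9⌋ = $40,914; SL = ⌊$155,913/7⌋ = $22,273 → take DB $40,914. Book value $143,199.
Year 4: DB = ⌊$143,199 × 200%/9⌋ = $31,822; SL = ⌊$114,999/6⌋ = $19,166 → take DB $31,822. Book value $111,377.

$111,377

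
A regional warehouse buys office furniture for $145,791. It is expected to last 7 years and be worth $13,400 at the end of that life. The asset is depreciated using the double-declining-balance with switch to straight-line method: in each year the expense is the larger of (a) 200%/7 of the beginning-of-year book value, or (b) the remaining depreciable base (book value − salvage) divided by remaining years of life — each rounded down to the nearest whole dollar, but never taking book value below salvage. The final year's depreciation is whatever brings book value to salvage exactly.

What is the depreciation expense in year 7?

Depreciable base = $145,791 − $13,400 = $132,391.
Year 1: DB = ⌊$145,791 × 200%/7⌋ = $41,654; SL = ⌊$132,391/7⌋ = $18,913 → take DB $41,654. Book value $104,137.
Year 2: DB = ⌊$104,137 × 200%/7⌋ = $29,753; SL = ⌊$90,737/6⌋ = $15,122 → take DB $29,753. Book value $74,384.
Year 3: DB = ⌊$74,384 × 200%/7⌋ = $21,252; SL = ⌊$60,984/5⌋ = $12,196 → take DB $21,252. Book value $53,132.
Year 4: DB = ⌊$53,132 × 200%/7⌋ = $15,180; SL = ⌊$39,732/4⌋ = $9,933 → take DB $15,180. Book value $37,952.
Year 5: DB = ⌊$37,952 × 200%/7⌋ = $10,843; SL = ⌊$24,552/3⌋ = $8,184 → take DB $10,843. Book value $27,109.
Year 6: DB = ⌊$27,109 × 200%/7⌋ = $7,745; SL = ⌊$13,709/2⌋ = $6,854 → take DB $7,745. Book value $19,364.
Year 7 (final): $19,364 − $13,400 = $5,964. Book value $13,400.

$5,964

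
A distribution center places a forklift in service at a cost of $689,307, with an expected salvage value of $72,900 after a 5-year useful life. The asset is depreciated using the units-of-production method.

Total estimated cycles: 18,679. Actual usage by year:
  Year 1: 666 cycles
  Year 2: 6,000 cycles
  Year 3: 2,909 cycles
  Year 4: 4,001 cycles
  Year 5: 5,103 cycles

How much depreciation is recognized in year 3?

$95,997

Depreciable base = $689,307 − $72,900 = $616,407.
Rate = $616,407 / 18,679 cycles = $33 per cycle.
Year 1: 666 × $33 = $21,978. Book value $667,329.
Year 2: 6,000 × $33 = $198,000. Book value $469,329.
Year 3: 2,909 × $33 = $95,997. Book value $373,332.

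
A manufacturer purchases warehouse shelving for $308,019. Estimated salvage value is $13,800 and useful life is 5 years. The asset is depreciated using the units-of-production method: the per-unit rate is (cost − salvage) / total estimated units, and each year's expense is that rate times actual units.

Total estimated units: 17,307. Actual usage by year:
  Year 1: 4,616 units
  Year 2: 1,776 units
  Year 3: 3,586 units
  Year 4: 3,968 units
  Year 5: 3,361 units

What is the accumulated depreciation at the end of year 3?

Depreciable base = $308,019 − $13,800 = $294,219.
Rate = $294,219 / 17,307 units = $17 per unit.
Year 1: 4,616 × $17 = $78,472. Book value $229,547.
Year 2: 1,776 × $17 = $30,192. Book value $199,355.
Year 3: 3,586 × $17 = $60,962. Book value $138,393.
Accumulated through year 3 = $308,019 − $138,393 = $169,626.

$169,626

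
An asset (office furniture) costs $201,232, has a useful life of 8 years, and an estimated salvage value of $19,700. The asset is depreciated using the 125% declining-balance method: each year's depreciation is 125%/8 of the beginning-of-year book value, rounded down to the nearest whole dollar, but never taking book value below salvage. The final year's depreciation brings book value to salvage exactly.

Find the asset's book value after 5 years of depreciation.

$86,055

Depreciable base = $201,232 − $19,700 = $181,532.
Year 1: ⌊$201,232 × 125%/8⌋ = $31,442. Book value $169,790.
Year 2: ⌊$169,790 × 125%/8⌋ = $26,529. Book value $143,261.
Year 3: ⌊$143,261 × 125%/8⌋ = $22,384. Book value $120,877.
Year 4: ⌊$120,877 × 125%/8⌋ = $18,887. Book value $101,990.
Year 5: ⌊$101,990 × 125%/8⌋ = $15,935. Book value $86,055.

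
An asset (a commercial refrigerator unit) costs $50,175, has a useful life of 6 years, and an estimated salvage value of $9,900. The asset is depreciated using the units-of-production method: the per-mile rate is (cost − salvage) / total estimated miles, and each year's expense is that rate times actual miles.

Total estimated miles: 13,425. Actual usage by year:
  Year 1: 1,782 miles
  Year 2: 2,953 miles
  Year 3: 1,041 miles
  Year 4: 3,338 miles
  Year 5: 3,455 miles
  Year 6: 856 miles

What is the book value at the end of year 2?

$35,970

Depreciable base = $50,175 − $9,900 = $40,275.
Rate = $40,275 / 13,425 miles = $3 per mile.
Year 1: 1,782 × $3 = $5,346. Book value $44,829.
Year 2: 2,953 × $3 = $8,859. Book value $35,970.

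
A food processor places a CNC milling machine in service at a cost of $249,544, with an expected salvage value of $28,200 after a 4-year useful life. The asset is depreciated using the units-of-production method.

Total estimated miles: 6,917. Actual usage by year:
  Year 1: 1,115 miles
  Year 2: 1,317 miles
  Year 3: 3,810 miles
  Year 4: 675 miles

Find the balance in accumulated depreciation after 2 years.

$77,824

Depreciable base = $249,544 − $28,200 = $221,344.
Rate = $221,344 / 6,917 miles = $32 per mile.
Year 1: 1,115 × $32 = $35,680. Book value $213,864.
Year 2: 1,317 × $32 = $42,144. Book value $171,720.
Accumulated through year 2 = $249,544 − $171,720 = $77,824.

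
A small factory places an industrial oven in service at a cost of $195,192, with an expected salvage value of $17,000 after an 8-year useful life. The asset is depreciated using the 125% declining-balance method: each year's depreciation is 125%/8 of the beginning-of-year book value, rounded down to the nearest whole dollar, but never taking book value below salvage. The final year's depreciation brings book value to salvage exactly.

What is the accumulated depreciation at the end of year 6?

$124,762

Depreciable base = $195,192 − $17,000 = $178,192.
Year 1: ⌊$195,192 × 125%/8⌋ = $30,498. Book value $164,694.
Year 2: ⌊$164,694 × 125%/8⌋ = $25,733. Book value $138,961.
Year 3: ⌊$138,961 × 125%/8⌋ = $21,712. Book value $117,249.
Year 4: ⌊$117,249 × 125%/8⌋ = $18,320. Book value $98,929.
Year 5: ⌊$98,929 × 125%/8⌋ = $15,457. Book value $83,472.
Year 6: ⌊$83,472 × 125%/8⌋ = $13,042. Book value $70,430.
Accumulated through year 6 = $195,192 − $70,430 = $124,762.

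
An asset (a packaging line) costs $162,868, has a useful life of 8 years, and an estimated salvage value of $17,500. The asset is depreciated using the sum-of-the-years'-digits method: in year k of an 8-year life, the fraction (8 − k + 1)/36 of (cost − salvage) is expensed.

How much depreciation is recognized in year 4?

$20,190

Depreciable base = $162,868 − $17,500 = $145,368.
Sum of the years' digits = 8+7+6+5+4+3+2+1 = 36.
Year 1: $145,368 × 8/36 = $32,304. Book value $130,564.
Year 2: $145,368 × 7/36 = $28,266. Book value $102,298.
Year 3: $145,368 × 6/36 = $24,228. Book value $78,070.
Year 4: $145,368 × 5/36 = $20,190. Book value $57,880.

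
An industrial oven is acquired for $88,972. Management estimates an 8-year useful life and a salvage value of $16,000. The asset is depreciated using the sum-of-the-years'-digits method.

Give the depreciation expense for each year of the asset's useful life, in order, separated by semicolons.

$16,216; $14,189; $12,162; $10,135; $8,108; $6,081; $4,054; $2,027

Depreciable base = $88,972 − $16,000 = $72,972.
Sum of the years' digits = 8+7+6+5+4+3+2+1 = 36.
Year 1: $72,972 × 8/36 = $16,216. Book value $72,756.
Year 2: $72,972 × 7/36 = $14,189. Book value $58,567.
Year 3: $72,972 × 6/36 = $12,162. Book value $46,405.
Year 4: $72,972 × 5/36 = $10,135. Book value $36,270.
Year 5: $72,972 × 4/36 = $8,108. Book value $28,162.
Year 6: $72,972 × 3/36 = $6,081. Book value $22,081.
Year 7: $72,972 × 2/36 = $4,054. Book value $18,027.
Year 8: $72,972 × 1/36 = $2,027. Book value $16,000.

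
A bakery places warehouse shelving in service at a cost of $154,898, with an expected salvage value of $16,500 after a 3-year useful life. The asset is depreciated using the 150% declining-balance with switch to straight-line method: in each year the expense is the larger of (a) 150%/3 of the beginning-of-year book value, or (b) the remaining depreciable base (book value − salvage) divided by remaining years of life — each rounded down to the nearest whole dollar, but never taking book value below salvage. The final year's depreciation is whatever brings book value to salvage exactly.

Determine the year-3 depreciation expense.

$22,225

Depreciable base = $154,898 − $16,500 = $138,398.
Year 1: DB = ⌊$154,898 × 150%/3⌋ = $77,449; SL = ⌊$138,398/3⌋ = $46,132 → take DB $77,449. Book value $77,449.
Year 2: DB = ⌊$77,449 × 150%/3⌋ = $38,724; SL = ⌊$60,949/2⌋ = $30,474 → take DB $38,724. Book value $38,725.
Year 3 (final): $38,725 − $16,500 = $22,225. Book value $16,500.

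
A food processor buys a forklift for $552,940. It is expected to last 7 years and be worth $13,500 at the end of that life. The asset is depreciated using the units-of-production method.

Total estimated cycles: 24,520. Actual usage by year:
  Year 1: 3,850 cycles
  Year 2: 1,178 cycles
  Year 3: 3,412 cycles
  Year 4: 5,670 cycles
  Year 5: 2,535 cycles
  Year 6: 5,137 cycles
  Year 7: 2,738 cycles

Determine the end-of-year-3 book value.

Depreciable base = $552,940 − $13,500 = $539,440.
Rate = $539,440 / 24,520 cycles = $22 per cycle.
Year 1: 3,850 × $22 = $84,700. Book value $468,240.
Year 2: 1,178 × $22 = $25,916. Book value $442,324.
Year 3: 3,412 × $22 = $75,064. Book value $367,260.

$367,260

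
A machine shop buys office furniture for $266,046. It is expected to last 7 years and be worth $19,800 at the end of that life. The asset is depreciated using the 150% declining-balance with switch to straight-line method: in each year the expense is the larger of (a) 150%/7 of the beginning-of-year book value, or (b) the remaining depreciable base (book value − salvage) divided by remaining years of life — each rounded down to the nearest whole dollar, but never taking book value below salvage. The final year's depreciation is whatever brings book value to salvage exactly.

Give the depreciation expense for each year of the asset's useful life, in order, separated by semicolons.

Depreciable base = $266,046 − $19,800 = $246,246.
Year 1: DB = ⌊$266,046 × 150%/7⌋ = $57,009; SL = ⌊$246,246/7⌋ = $35,178 → take DB $57,009. Book value $209,037.
Year 2: DB = ⌊$209,037 × 150%/7⌋ = $44,793; SL = ⌊$189,237/6⌋ = $31,539 → take DB $44,793. Book value $164,244.
Year 3: DB = ⌊$164,244 × 150%/7⌋ = $35,195; SL = ⌊$144,444/5⌋ = $28,888 → take DB $35,195. Book value $129,049.
Year 4: DB = ⌊$129,049 × 150%/7⌋ = $27,653; SL = ⌊$109,249/4⌋ = $27,312 → take DB $27,653. Book value $101,396.
Year 5: DB = ⌊$101,396 × 150%/7⌋ = $21,727; SL = ⌊$81,596/3⌋ = $27,198 → take SL $27,198. Book value $74,198.
Year 6: DB = ⌊$74,198 × 150%/7⌋ = $15,899; SL = ⌊$54,398/2⌋ = $27,199 → take SL $27,199. Book value $46,999.
Year 7 (final): $46,999 − $19,800 = $27,199. Book value $19,800.

$57,009; $44,793; $35,195; $27,653; $27,198; $27,199; $27,199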